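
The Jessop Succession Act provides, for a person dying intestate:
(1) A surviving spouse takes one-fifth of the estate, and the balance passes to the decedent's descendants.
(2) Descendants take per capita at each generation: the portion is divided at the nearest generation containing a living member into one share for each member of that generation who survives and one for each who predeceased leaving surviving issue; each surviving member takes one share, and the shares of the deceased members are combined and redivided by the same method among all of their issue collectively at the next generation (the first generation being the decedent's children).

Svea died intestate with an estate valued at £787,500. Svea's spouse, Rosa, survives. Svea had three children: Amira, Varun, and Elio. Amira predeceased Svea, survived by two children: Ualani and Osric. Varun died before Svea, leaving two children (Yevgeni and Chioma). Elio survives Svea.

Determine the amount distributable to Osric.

Osric receives £105,000.

Rosa takes one-fifth of £787,500 = £157,500. The remaining £630,000 passes to the descendants.
The descendants' portion (£630,000) is divided at the children's generation into 3 shares of £210,000. Elio takes £210,000. The 2 shares of the deceased (Amira and Varun) are combined into a pool of £420,000.
That pool (£420,000) is divided at the grandchildren's generation equally among Ualani, Osric, Yevgeni, and Chioma: £105,000 each.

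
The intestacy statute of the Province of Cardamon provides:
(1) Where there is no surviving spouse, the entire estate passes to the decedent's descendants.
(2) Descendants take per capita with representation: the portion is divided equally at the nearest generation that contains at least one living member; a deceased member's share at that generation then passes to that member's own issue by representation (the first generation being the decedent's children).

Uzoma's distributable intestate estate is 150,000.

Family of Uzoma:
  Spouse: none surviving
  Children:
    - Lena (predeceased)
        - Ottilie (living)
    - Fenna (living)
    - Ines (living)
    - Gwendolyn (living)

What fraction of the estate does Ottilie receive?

Ottilie receives 1/4 of the estate.

The entire 150,000 passes to the descendants.
That amount (150,000) is divided into 4 shares of 37,500: Fenna, Ines, and Gwendolyn each take 37,500; Lena's 37,500 share passes to Lena's issue.
Lena's share (37,500) passes entirely to Ottilie.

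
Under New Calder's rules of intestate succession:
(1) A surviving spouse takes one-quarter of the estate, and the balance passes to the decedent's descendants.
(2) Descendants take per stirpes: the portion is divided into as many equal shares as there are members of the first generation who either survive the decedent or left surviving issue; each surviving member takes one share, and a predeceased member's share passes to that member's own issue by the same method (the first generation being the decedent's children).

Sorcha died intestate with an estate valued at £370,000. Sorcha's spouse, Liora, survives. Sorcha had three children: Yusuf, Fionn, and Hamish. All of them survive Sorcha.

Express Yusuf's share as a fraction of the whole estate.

Yusuf receives 1/4 of the estate.

Liora takes one-quarter of £370,000 = £92,500. The remaining £277,500 passes to the descendants.
The descendants' portion (£277,500) is divided into 3 shares of £92,500: Yusuf, Fionn, and Hamish each take £92,500.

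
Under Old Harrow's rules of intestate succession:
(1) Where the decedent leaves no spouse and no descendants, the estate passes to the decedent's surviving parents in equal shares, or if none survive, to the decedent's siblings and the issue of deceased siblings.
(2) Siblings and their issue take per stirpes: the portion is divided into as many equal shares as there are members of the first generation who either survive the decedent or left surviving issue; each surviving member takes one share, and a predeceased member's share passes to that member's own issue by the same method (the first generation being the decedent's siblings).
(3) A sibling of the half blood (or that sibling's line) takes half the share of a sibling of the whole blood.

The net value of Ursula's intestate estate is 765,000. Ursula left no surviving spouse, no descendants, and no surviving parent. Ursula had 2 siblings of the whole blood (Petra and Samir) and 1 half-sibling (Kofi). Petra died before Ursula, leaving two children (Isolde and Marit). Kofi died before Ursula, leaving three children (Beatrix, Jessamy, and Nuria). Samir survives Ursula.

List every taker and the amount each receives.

Isolde: 153,000; Marit: 153,000; Beatrix: 51,000; Jessamy: 51,000; Nuria: 51,000; Samir: 306,000

The entire 765,000 passes to the siblings and their issue.
Counting each half-blood sibling's line as half a unit, there are 5/2 units in 765,000, so one unit is 306,000. Whole-blood lines (Petra and Samir) take 306,000 each; half-blood lines (Kofi) take 153,000 each.
Petra's share (306,000) is divided into 2 shares of 153,000: Isolde and Marit each take 153,000.
Kofi's share (153,000) is divided into 3 shares of 51,000: Beatrix, Jessamy, and Nuria each take 51,000.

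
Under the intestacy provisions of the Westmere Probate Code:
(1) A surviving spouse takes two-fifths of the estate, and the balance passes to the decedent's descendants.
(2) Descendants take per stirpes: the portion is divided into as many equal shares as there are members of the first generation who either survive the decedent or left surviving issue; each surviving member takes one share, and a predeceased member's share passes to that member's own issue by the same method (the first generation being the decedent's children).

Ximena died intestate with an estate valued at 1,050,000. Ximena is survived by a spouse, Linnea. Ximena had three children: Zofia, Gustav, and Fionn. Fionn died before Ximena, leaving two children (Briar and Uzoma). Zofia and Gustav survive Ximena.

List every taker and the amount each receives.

Linnea: 420,000; Zofia: 210,000; Gustav: 210,000; Briar: 105,000; Uzoma: 105,000

Linnea takes two-fifths of 1,050,000 = 420,000. The remaining 630,000 passes to the descendants.
The descendants' portion (630,000) is divided into 3 shares of 210,000: Zofia and Gustav each take 210,000; Fionn's 210,000 share passes to Fionn's issue.
Fionn's share (210,000) is divided into 2 shares of 105,000: Briar and Uzoma each take 105,000.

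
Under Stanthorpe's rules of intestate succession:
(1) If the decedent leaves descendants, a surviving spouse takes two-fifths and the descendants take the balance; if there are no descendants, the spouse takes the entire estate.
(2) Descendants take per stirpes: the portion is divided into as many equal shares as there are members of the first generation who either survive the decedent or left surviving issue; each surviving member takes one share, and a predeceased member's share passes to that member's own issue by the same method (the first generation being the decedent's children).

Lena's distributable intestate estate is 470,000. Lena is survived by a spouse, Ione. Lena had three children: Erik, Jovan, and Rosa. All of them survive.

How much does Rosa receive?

Rosa receives 94,000.

Ione takes two-fifths of 470,000 = 188,000. The remaining 282,000 passes to the descendants.
The descendants' portion (282,000) is divided into 3 shares of 94,000: Erik, Jovan, and Rosa each take 94,000.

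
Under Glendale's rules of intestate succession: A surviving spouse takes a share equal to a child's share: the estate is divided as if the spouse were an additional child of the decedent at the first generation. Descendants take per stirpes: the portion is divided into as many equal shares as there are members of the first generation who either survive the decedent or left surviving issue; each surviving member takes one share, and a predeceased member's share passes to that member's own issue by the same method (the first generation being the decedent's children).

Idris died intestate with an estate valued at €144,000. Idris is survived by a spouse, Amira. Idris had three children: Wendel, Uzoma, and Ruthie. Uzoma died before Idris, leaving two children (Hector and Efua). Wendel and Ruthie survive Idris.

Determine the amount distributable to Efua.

The spouse counts as an additional share at the children's level, so there are 4 primary shares of €36,000. Amira takes one such share (€36,000).
The children's combined portion (€108,000) is divided into 3 shares of €36,000: Wendel and Ruthie each take €36,000; Uzoma's €36,000 share passes to Uzoma's issue.
Uzoma's share (€36,000) is divided into 2 shares of €18,000: Hector and Efua each take €18,000.

Efua receives €18,000.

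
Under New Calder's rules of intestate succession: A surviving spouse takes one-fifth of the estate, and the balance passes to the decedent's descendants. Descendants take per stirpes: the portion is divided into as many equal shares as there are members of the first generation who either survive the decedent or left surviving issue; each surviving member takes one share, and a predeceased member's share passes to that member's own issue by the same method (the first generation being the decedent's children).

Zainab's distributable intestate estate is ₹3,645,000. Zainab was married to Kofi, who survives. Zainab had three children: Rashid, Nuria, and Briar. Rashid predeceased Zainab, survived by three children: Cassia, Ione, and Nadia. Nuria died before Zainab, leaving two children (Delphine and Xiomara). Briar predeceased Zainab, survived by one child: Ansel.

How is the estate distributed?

Kofi takes one-fifth of ₹3,645,000 = ₹729,000. The remaining ₹2,916,000 passes to the descendants.
The descendants' portion (₹2,916,000) is divided into 3 shares of ₹972,000: Rashid's ₹972,000 share passes to Rashid's issue; Nuria's ₹972,000 share passes to Nuria's issue; Briar's ₹972,000 share passes to Briar's issue.
Rashid's share (₹972,000) is divided into 3 shares of ₹324,000: Cassia, Ione, and Nadia each take ₹324,000.
Nuria's share (₹972,000) is divided into 2 shares of ₹486,000: Delphine and Xiomara each take ₹486,000.
Briar's share (₹972,000) passes entirely to Ansel.

Kofi: ₹729,000; Cassia: ₹324,000; Ione: ₹324,000; Nadia: ₹324,000; Delphine: ₹486,000; Xiomara: ₹486,000; Ansel: ₹972,000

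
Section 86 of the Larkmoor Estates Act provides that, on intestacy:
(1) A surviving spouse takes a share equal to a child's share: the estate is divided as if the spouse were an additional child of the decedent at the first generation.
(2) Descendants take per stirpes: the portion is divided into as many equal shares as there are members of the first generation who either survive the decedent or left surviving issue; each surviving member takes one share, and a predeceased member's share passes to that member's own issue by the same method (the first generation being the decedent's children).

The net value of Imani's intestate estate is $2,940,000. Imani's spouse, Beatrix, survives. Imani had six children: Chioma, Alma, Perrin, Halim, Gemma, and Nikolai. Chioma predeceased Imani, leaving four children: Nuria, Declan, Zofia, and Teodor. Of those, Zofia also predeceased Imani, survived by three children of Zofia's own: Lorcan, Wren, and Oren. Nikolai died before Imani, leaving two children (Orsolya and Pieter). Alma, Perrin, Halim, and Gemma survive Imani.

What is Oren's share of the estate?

Oren receives $35,000.

The spouse counts as an additional share at the children's level, so there are 7 primary shares of $420,000. Beatrix takes one such share ($420,000).
The children's combined portion ($2,520,000) is divided into 6 shares of $420,000: Alma, Perrin, Halim, and Gemma each take $420,000; Chioma's $420,000 share passes to Chioma's issue; Nikolai's $420,000 share passes to Nikolai's issue.
Chioma's share ($420,000) is divided into 4 shares of $105,000: Nuria, Declan, and Teodor each take $105,000; Zofia's $105,000 share passes to Zofia's issue.
Zofia's share ($105,000) is divided into 3 shares of $35,000: Lorcan, Wren, and Oren each take $35,000.
Nikolai's share ($420,000) is divided into 2 shares of $210,000: Orsolya and Pieter each take $210,000.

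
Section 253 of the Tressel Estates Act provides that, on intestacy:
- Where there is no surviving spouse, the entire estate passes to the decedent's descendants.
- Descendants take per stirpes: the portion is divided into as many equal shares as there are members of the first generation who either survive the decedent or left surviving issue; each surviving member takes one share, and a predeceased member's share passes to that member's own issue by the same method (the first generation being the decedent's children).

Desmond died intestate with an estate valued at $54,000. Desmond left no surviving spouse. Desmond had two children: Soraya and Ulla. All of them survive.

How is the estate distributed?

The entire $54,000 passes to the descendants.
That amount ($54,000) is divided into 2 shares of $27,000: Soraya and Ulla each take $27,000.

Soraya: $27,000; Ulla: $27,000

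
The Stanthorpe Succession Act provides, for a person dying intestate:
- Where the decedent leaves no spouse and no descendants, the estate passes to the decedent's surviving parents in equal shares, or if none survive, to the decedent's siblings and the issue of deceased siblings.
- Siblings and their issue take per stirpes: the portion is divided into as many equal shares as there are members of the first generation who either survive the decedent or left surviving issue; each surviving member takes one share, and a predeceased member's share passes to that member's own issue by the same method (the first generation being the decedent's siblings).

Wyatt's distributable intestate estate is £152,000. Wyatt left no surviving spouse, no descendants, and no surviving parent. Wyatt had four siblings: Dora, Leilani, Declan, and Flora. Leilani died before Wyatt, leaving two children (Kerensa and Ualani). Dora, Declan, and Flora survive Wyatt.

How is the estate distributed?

The entire £152,000 passes to the siblings and their issue.
That amount (£152,000) is divided into 4 shares of £38,000: Dora, Declan, and Flora each take £38,000; Leilani's £38,000 share passes to Leilani's issue.
Leilani's share (£38,000) is divided into 2 shares of £19,000: Kerensa and Ualani each take £19,000.

Dora: £38,000; Kerensa: £19,000; Ualani: £19,000; Declan: £38,000; Flora: £38,000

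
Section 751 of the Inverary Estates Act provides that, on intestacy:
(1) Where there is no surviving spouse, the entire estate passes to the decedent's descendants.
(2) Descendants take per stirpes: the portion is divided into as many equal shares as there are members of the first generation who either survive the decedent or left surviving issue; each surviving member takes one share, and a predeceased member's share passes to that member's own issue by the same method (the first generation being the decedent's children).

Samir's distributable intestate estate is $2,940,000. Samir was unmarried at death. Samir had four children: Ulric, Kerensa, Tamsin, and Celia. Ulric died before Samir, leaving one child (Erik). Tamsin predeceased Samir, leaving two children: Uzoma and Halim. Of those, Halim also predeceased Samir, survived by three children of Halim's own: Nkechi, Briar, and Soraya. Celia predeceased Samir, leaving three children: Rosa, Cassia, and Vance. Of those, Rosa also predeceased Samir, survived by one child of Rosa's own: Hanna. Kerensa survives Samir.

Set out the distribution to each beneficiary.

Erik: $735,000; Kerensa: $735,000; Uzoma: $367,500; Nkechi: $122,500; Briar: $122,500; Soraya: $122,500; Hanna: $245,000; Cassia: $245,000; Vance: $245,000

The entire $2,940,000 passes to the descendants.
That amount ($2,940,000) is divided into 4 shares of $735,000: Kerensa takes $735,000; Ulric's $735,000 share passes to Ulric's issue; Tamsin's $735,000 share passes to Tamsin's issue; Celia's $735,000 share passes to Celia's issue.
Ulric's share ($735,000) passes entirely to Erik.
Tamsin's share ($735,000) is divided into 2 shares of $367,500: Uzoma takes $367,500; Halim's $367,500 share passes to Halim's issue.
Halim's share ($367,500) is divided into 3 shares of $122,500: Nkechi, Briar, and Soraya each take $122,500.
Celia's share ($735,000) is divided into 3 shares of $245,000: Cassia and Vance each take $245,000; Rosa's $245,000 share passes to Rosa's issue.
Rosa's share ($245,000) passes entirely to Hanna.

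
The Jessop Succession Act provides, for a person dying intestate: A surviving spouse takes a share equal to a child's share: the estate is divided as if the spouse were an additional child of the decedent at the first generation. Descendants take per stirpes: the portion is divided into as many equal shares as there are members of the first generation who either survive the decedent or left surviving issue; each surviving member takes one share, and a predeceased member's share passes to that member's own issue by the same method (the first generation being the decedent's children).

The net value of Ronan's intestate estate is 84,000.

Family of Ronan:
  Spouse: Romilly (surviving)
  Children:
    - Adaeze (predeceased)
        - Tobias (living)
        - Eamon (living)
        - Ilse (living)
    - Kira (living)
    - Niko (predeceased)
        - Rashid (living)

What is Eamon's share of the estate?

The spouse counts as an additional share at the children's level, so there are 4 primary shares of 21,000. Romilly takes one such share (21,000).
The children's combined portion (63,000) is divided into 3 shares of 21,000: Kira takes 21,000; Adaeze's 21,000 share passes to Adaeze's issue; Niko's 21,000 share passes to Niko's issue.
Adaeze's share (21,000) is divided into 3 shares of 7,000: Tobias, Eamon, and Ilse each take 7,000.
Niko's share (21,000) passes entirely to Rashid.

Eamon receives 7,000.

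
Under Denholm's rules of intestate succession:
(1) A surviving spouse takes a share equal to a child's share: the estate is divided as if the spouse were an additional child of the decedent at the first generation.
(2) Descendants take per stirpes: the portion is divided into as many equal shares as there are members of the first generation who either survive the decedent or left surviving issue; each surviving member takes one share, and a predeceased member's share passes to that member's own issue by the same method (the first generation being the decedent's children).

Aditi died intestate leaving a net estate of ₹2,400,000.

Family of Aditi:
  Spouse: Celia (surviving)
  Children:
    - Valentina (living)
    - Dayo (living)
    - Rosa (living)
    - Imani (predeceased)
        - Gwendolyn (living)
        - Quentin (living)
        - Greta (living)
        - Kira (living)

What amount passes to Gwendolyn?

Gwendolyn receives ₹120,000.

The spouse counts as an additional share at the children's level, so there are 5 primary shares of ₹480,000. Celia takes one such share (₹480,000).
The children's combined portion (₹1,920,000) is divided into 4 shares of ₹480,000: Valentina, Dayo, and Rosa each take ₹480,000; Imani's ₹480,000 share passes to Imani's issue.
Imani's share (₹480,000) is divided into 4 shares of ₹120,000: Gwendolyn, Quentin, Greta, and Kira each take ₹120,000.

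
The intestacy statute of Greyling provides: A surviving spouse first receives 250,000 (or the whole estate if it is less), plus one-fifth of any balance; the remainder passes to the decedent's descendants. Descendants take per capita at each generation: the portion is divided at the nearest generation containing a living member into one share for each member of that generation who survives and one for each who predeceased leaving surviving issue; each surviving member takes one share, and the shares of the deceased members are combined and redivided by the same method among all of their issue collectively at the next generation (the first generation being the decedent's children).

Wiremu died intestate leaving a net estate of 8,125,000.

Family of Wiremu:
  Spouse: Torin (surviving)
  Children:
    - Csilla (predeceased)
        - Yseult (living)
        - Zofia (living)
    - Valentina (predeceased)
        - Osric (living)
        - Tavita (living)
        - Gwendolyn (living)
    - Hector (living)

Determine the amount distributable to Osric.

Torin first takes 250,000, leaving a balance of 7,875,000. Torin then takes one-fifth of the balance (1,575,000), for a total of 1,825,000. The remaining 6,300,000 passes to the descendants.
The descendants' portion (6,300,000) is divided at the children's generation into 3 shares of 2,100,000. Hector takes 2,100,000. The 2 shares of the deceased (Csilla and Valentina) are combined into a pool of 4,200,000.
That pool (4,200,000) is divided at the grandchildren's generation equally among Yseult, Zofia, Osric, Tavita, and Gwendolyn: 840,000 each.

Osric receives 840,000.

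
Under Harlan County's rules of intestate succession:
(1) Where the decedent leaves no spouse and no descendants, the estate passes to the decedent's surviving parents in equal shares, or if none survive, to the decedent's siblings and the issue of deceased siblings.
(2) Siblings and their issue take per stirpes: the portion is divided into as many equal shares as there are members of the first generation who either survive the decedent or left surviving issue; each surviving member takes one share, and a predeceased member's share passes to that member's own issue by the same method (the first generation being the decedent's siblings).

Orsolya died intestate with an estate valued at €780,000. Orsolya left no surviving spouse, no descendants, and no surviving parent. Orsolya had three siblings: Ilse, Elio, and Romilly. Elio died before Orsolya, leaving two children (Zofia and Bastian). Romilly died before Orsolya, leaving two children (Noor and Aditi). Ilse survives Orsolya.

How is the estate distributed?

The entire €780,000 passes to the siblings and their issue.
That amount (€780,000) is divided into 3 shares of €260,000: Ilse takes €260,000; Elio's €260,000 share passes to Elio's issue; Romilly's €260,000 share passes to Romilly's issue.
Elio's share (€260,000) is divided into 2 shares of €130,000: Zofia and Bastian each take €130,000.
Romilly's share (€260,000) is divided into 2 shares of €130,000: Noor and Aditi each take €130,000.

Ilse: €260,000; Zofia: €130,000; Bastian: €130,000; Noor: €130,000; Aditi: €130,000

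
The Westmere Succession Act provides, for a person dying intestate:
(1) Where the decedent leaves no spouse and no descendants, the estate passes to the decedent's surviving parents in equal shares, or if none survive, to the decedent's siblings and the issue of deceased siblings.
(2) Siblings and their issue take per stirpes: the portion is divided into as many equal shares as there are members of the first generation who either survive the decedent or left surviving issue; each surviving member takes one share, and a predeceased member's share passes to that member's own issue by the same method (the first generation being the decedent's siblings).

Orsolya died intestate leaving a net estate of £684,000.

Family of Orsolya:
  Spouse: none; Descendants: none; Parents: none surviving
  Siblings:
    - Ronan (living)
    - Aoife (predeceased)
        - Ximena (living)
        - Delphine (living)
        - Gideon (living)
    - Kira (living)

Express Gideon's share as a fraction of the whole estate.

The entire £684,000 passes to the siblings and their issue.
That amount (£684,000) is divided into 3 shares of £228,000: Ronan and Kira each take £228,000; Aoife's £228,000 share passes to Aoife's issue.
Aoife's share (£228,000) is divided into 3 shares of £76,000: Ximena, Delphine, and Gideon each take £76,000.

Gideon receives 1/9 of the estate.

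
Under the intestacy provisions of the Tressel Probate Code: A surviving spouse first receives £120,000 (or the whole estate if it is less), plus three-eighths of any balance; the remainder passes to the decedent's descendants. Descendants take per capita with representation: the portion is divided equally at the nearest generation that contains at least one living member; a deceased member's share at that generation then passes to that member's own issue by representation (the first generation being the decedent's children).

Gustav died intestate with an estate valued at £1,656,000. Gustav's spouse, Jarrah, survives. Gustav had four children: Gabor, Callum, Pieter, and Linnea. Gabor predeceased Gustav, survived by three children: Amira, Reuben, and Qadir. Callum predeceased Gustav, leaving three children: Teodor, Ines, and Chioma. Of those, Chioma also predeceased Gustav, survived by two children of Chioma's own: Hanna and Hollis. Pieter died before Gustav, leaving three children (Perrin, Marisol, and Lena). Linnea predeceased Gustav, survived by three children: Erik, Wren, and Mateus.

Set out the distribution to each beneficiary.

Jarrah first takes £120,000, leaving a balance of £1,536,000. Jarrah then takes three-eighths of the balance (£576,000), for a total of £696,000. The remaining £960,000 passes to the descendants.
No child survives, so the initial division is made at the grandchildren's generation.
The descendants' portion (£960,000) is divided into 12 shares of £80,000: Amira, Reuben, Qadir, Teodor, Ines, Perrin, Marisol, Lena, Erik, Wren, and Mateus each take £80,000; Chioma's £80,000 share passes to Chioma's issue.
Chioma's share (£80,000) is divided into 2 shares of £40,000: Hanna and Hollis each take £40,000.

Jarrah: £696,000; Amira: £80,000; Reuben: £80,000; Qadir: £80,000; Teodor: £80,000; Ines: £80,000; Hanna: £40,000; Hollis: £40,000; Perrin: £80,000; Marisol: £80,000; Lena: £80,000; Erik: £80,000; Wren: £80,000; Mateus: £80,000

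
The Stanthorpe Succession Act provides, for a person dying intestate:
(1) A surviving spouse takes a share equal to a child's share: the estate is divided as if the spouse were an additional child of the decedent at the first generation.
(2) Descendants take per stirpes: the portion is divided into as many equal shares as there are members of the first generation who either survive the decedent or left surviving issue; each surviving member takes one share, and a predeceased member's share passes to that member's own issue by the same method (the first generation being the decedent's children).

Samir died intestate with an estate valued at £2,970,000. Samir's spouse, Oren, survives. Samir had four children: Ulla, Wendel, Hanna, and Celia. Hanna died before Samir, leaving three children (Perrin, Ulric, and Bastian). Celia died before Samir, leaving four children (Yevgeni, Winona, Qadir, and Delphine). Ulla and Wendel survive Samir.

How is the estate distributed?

Oren: £594,000; Ulla: £594,000; Wendel: £594,000; Perrin: £198,000; Ulric: £198,000; Bastian: £198,000; Yevgeni: £148,500; Winona: £148,500; Qadir: £148,500; Delphine: £148,500

The spouse counts as an additional share at the children's level, so there are 5 primary shares of £594,000. Oren takes one such share (£594,000).
The children's combined portion (£2,376,000) is divided into 4 shares of £594,000: Ulla and Wendel each take £594,000; Hanna's £594,000 share passes to Hanna's issue; Celia's £594,000 share passes to Celia's issue.
Hanna's share (£594,000) is divided into 3 shares of £198,000: Perrin, Ulric, and Bastian each take £198,000.
Celia's share (£594,000) is divided into 4 shares of £148,500: Yevgeni, Winona, Qadir, and Delphine each take £148,500.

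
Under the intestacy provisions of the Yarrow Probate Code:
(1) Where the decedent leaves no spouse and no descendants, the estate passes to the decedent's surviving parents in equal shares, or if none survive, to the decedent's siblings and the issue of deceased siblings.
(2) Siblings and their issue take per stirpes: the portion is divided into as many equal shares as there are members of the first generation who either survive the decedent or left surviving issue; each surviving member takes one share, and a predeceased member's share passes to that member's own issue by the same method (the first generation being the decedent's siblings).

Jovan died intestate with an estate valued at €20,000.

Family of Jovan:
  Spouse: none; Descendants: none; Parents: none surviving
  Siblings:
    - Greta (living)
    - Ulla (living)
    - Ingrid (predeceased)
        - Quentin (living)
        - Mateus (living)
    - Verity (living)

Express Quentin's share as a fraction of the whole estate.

Quentin receives 1/8 of the estate.

The entire €20,000 passes to the siblings and their issue.
That amount (€20,000) is divided into 4 shares of €5,000: Greta, Ulla, and Verity each take €5,000; Ingrid's €5,000 share passes to Ingrid's issue.
Ingrid's share (€5,000) is divided into 2 shares of €2,500: Quentin and Mateus each take €2,500.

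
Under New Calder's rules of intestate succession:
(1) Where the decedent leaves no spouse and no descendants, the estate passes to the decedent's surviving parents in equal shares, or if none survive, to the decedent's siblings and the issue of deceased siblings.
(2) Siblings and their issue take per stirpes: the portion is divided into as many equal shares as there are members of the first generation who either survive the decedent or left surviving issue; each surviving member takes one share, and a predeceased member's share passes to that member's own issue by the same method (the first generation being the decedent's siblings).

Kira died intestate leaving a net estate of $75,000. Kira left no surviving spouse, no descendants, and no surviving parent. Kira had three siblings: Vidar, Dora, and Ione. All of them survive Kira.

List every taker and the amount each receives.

The entire $75,000 passes to the siblings and their issue.
That amount ($75,000) is divided into 3 shares of $25,000: Vidar, Dora, and Ione each take $25,000.

Vidar: $25,000; Dora: $25,000; Ione: $25,000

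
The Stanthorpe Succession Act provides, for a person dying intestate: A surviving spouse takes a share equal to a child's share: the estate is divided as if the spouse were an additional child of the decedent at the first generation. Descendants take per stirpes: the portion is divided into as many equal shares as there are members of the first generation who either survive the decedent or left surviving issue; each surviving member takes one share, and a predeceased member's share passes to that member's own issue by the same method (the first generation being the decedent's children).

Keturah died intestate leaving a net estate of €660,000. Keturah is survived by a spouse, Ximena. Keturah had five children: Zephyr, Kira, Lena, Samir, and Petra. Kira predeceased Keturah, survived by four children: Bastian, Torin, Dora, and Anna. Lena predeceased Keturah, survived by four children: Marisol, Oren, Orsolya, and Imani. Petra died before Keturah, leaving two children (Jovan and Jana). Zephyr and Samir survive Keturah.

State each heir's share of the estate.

Ximena: €110,000; Zephyr: €110,000; Bastian: €27,500; Torin: €27,500; Dora: €27,500; Anna: €27,500; Marisol: €27,500; Oren: €27,500; Orsolya: €27,500; Imani: €27,500; Samir: €110,000; Jovan: €55,000; Jana: €55,000

The spouse counts as an additional share at the children's level, so there are 6 primary shares of €110,000. Ximena takes one such share (€110,000).
The children's combined portion (€550,000) is divided into 5 shares of €110,000: Zephyr and Samir each take €110,000; Kira's €110,000 share passes to Kira's issue; Lena's €110,000 share passes to Lena's issue; Petra's €110,000 share passes to Petra's issue.
Kira's share (€110,000) is divided into 4 shares of €27,500: Bastian, Torin, Dora, and Anna each take €27,500.
Lena's share (€110,000) is divided into 4 shares of €27,500: Marisol, Oren, Orsolya, and Imani each take €27,500.
Petra's share (€110,000) is divided into 2 shares of €55,000: Jovan and Jana each take €55,000.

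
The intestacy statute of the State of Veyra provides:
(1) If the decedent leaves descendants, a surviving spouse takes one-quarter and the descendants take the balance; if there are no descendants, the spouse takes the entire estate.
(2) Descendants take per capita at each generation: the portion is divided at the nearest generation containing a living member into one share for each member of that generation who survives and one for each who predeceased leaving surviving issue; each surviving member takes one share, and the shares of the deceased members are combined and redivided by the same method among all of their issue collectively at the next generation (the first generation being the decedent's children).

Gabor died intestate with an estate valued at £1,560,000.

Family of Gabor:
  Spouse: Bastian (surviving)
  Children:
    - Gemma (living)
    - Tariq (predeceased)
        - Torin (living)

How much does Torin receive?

Torin receives £585,000.

Bastian takes one-quarter of £1,560,000 = £390,000. The remaining £1,170,000 passes to the descendants.
The descendants' portion (£1,170,000) is divided at the children's generation into 2 shares of £585,000. Gemma takes £585,000. The remaining share for the deceased Tariq (£585,000) is carried to the next generation.
That pool (£585,000) passes entirely to Torin, the sole taker at the grandchildren's generation.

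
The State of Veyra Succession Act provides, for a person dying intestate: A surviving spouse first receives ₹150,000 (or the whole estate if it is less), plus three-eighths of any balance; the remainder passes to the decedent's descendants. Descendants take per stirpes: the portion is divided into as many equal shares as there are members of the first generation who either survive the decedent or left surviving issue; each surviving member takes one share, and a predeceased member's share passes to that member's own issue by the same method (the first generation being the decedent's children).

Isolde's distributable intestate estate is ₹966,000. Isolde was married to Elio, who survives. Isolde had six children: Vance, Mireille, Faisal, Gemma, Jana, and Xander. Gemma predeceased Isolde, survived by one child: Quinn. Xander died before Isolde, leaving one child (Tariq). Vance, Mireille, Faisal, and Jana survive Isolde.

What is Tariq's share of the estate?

Elio first takes ₹150,000, leaving a balance of ₹816,000. Elio then takes three-eighths of the balance (₹306,000), for a total of ₹456,000. The remaining ₹510,000 passes to the descendants.
The descendants' portion (₹510,000) is divided into 6 shares of ₹85,000: Vance, Mireille, Faisal, and Jana each take ₹85,000; Gemma's ₹85,000 share passes to Gemma's issue; Xander's ₹85,000 share passes to Xander's issue.
Gemma's share (₹85,000) passes entirely to Quinn.
Xander's share (₹85,000) passes entirely to Tariq.

Tariq receives ₹85,000.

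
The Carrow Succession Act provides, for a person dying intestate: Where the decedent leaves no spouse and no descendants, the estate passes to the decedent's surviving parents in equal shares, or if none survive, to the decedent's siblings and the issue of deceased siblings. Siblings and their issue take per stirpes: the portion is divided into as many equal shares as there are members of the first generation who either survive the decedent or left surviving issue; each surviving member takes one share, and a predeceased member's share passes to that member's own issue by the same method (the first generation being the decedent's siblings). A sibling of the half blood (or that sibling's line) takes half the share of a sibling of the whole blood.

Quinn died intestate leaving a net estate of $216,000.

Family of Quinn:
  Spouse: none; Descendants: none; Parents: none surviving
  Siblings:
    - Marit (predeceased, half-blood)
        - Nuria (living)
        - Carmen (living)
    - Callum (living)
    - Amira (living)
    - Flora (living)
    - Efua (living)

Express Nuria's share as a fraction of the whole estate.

Nuria receives 1/18 of the estate.

The entire $216,000 passes to the siblings and their issue.
Counting each half-blood sibling's line as half a unit, there are 9/2 units in $216,000, so one unit is $48,000. Whole-blood lines (Callum, Amira, Flora, and Efua) take $48,000 each; half-blood lines (Marit) take $24,000 each.
Marit's share ($24,000) is divided into 2 shares of $12,000: Nuria and Carmen each take $12,000.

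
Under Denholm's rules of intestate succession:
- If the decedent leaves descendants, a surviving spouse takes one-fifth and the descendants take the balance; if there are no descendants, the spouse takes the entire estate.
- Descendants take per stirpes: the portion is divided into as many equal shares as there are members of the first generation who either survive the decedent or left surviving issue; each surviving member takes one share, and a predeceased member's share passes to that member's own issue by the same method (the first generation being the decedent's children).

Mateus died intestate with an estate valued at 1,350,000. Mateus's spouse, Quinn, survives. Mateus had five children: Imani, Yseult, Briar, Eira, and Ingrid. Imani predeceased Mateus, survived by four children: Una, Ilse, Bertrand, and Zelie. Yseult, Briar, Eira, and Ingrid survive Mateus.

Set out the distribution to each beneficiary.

Quinn takes one-fifth of 1,350,000 = 270,000. The remaining 1,080,000 passes to the descendants.
The descendants' portion (1,080,000) is divided into 5 shares of 216,000: Yseult, Briar, Eira, and Ingrid each take 216,000; Imani's 216,000 share passes to Imani's issue.
Imani's share (216,000) is divided into 4 shares of 54,000: Una, Ilse, Bertrand, and Zelie each take 54,000.

Quinn: 270,000; Una: 54,000; Ilse: 54,000; Bertrand: 54,000; Zelie: 54,000; Yseult: 216,000; Briar: 216,000; Eira: 216,000; Ingrid: 216,000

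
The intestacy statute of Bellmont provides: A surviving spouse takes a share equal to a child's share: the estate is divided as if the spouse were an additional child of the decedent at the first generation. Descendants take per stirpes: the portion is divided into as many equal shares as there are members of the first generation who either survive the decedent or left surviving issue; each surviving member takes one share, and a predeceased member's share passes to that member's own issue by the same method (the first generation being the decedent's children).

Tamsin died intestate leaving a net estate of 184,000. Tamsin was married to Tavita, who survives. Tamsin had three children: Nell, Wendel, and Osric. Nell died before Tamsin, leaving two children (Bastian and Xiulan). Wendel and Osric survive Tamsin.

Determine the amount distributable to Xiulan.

Xiulan receives 23,000.

The spouse counts as an additional share at the children's level, so there are 4 primary shares of 46,000. Tavita takes one such share (46,000).
The children's combined portion (138,000) is divided into 3 shares of 46,000: Wendel and Osric each take 46,000; Nell's 46,000 share passes to Nell's issue.
Nell's share (46,000) is divided into 2 shares of 23,000: Bastian and Xiulan each take 23,000.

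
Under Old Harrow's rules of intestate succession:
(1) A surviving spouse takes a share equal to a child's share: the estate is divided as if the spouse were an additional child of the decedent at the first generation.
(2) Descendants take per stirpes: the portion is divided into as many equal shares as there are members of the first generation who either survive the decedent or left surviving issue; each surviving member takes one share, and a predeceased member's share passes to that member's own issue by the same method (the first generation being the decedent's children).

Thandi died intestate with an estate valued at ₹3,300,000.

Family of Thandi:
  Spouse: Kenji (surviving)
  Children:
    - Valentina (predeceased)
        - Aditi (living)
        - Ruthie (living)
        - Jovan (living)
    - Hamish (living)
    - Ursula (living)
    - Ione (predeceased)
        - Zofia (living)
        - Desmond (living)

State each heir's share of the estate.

The spouse counts as an additional share at the children's level, so there are 5 primary shares of ₹660,000. Kenji takes one such share (₹660,000).
The children's combined portion (₹2,640,000) is divided into 4 shares of ₹660,000: Hamish and Ursula each take ₹660,000; Valentina's ₹660,000 share passes to Valentina's issue; Ione's ₹660,000 share passes to Ione's issue.
Valentina's share (₹660,000) is divided into 3 shares of ₹220,000: Aditi, Ruthie, and Jovan each take ₹220,000.
Ione's share (₹660,000) is divided into 2 shares of ₹330,000: Zofia and Desmond each take ₹330,000.

Kenji: ₹660,000; Aditi: ₹220,000; Ruthie: ₹220,000; Jovan: ₹220,000; Hamish: ₹660,000; Ursula: ₹660,000; Zofia: ₹330,000; Desmond: ₹330,000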